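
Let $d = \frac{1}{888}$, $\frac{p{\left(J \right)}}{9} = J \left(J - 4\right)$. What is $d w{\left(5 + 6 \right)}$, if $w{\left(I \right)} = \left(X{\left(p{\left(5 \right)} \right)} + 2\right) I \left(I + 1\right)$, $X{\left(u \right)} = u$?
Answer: $\frac{517}{74} \approx 6.9865$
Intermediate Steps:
$p{\left(J \right)} = 9 J \left(-4 + J\right)$ ($p{\left(J \right)} = 9 J \left(J - 4\right) = 9 J \left(-4 + J\right)$)
$w{\left(I \right)} = 47 I \left(1 + I\right)$ ($w{\left(I \right)} = \left(9 \cdot 5 \left(-4 + 5\right) + 2\right) I \left(I + 1\right) = \left(9 \cdot 5 \cdot 1 + 2\right) I \left(1 + I\right) = \left(45 + 2\right) I \left(1 + I\right) = 47 I \left(1 + I\right)$)
$d = \frac{1}{888} \approx 0.0011261$
$d w{\left(5 + 6 \right)} = \frac{47 \left(5 + 6\right) \left(1 + \left(5 + 6\right)\right)}{888} = \frac{47 \cdot 11 \left(1 + 11\right)}{888} = \frac{47 \cdot 11 \cdot 12}{888} = \frac{1}{888} \cdot 6204 = \frac{517}{74}$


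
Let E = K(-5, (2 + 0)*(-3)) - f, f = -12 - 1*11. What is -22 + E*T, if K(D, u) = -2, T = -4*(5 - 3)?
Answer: -190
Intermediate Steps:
f = -23 (f = -12 - 11 = -23)
T = -8 (T = -4*2 = -8)
E = 21 (E = -2 - 1*(-23) = -2 + 23 = 21)
-22 + E*T = -22 + 21*(-8) = -22 - 168 = -190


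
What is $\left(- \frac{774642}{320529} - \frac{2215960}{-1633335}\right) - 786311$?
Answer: $- \frac{226809324119713}{288446961} \approx -7.8631 \cdot 10^{5}$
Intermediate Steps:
$\left(- \frac{774642}{320529} - \frac{2215960}{-1633335}\right) - 786311 = \left(\left(-774642\right) \frac{1}{320529} - - \frac{443192}{326667}\right) - 786311 = \left(- \frac{2134}{883} + \frac{443192}{326667}\right) - 786311 = - \frac{305768842}{288446961} - 786311 = - \frac{226809324119713}{288446961}$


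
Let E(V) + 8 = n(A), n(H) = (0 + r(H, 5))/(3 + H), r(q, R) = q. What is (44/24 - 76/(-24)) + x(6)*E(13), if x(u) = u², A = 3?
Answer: -265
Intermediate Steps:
n(H) = H/(3 + H) (n(H) = (0 + H)/(3 + H) = H/(3 + H))
E(V) = -15/2 (E(V) = -8 + 3/(3 + 3) = -8 + 3/6 = -8 + 3*(⅙) = -8 + ½ = -15/2)
(44/24 - 76/(-24)) + x(6)*E(13) = (44/24 - 76/(-24)) + 6²*(-15/2) = (44*(1/24) - 76*(-1/24)) + 36*(-15/2) = (11/6 + 19/6) - 270 = 5 - 270 = -265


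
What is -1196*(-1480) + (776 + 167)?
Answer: 1771023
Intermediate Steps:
-1196*(-1480) + (776 + 167) = 1770080 + 943 = 1771023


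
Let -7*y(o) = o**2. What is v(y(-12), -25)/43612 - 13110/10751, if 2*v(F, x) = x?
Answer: -1143775415/937745224 ≈ -1.2197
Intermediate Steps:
y(o) = -o**2/7
v(F, x) = x/2
v(y(-12), -25)/43612 - 13110/10751 = ((1/2)*(-25))/43612 - 13110/10751 = -25/2*1/43612 - 13110*1/10751 = -25/87224 - 13110/10751 = -1143775415/937745224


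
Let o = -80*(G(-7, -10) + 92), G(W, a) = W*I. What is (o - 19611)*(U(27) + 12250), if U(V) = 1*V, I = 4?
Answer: -303622487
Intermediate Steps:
G(W, a) = 4*W (G(W, a) = W*4 = 4*W)
U(V) = V
o = -5120 (o = -80*(4*(-7) + 92) = -80*(-28 + 92) = -80*64 = -5120)
(o - 19611)*(U(27) + 12250) = (-5120 - 19611)*(27 + 12250) = -24731*12277 = -303622487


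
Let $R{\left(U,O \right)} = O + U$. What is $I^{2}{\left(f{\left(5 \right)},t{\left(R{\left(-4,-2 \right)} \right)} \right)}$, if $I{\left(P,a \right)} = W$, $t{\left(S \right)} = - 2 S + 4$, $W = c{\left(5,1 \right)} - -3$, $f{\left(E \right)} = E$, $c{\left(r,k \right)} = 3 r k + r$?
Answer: $529$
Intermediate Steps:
$c{\left(r,k \right)} = r + 3 k r$ ($c{\left(r,k \right)} = 3 k r + r = r + 3 k r$)
$W = 23$ ($W = 5 \left(1 + 3 \cdot 1\right) - -3 = 5 \left(1 + 3\right) + 3 = 5 \cdot 4 + 3 = 20 + 3 = 23$)
$t{\left(S \right)} = 4 - 2 S$
$I{\left(P,a \right)} = 23$
$I^{2}{\left(f{\left(5 \right)},t{\left(R{\left(-4,-2 \right)} \right)} \right)} = 23^{2} = 529$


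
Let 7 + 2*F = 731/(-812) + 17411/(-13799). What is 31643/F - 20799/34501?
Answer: -24467008657744651/3541814594817 ≈ -6908.0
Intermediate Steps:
F = -102658317/22409576 (F = -7/2 + (731/(-812) + 17411/(-13799))/2 = -7/2 + (731*(-1/812) + 17411*(-1/13799))/2 = -7/2 + (-731/812 - 17411/13799)/2 = -7/2 + (½)*(-24224801/11204788) = -7/2 - 24224801/22409576 = -102658317/22409576 ≈ -4.5810)
31643/F - 20799/34501 = 31643/(-102658317/22409576) - 20799/34501 = 31643*(-22409576/102658317) - 20799*1/34501 = -709106213368/102658317 - 20799/34501 = -24467008657744651/3541814594817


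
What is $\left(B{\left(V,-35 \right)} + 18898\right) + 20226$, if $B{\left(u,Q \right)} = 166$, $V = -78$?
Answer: $39290$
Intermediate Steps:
$\left(B{\left(V,-35 \right)} + 18898\right) + 20226 = \left(166 + 18898\right) + 20226 = 19064 + 20226 = 39290$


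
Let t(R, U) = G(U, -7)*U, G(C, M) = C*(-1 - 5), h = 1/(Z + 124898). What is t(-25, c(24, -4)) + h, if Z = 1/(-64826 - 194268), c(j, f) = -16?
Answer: -49705454964202/32360322411 ≈ -1536.0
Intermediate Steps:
Z = -1/259094 (Z = 1/(-259094) = -1/259094 ≈ -3.8596e-6)
h = 259094/32360322411 (h = 1/(-1/259094 + 124898) = 1/(32360322411/259094) = 259094/32360322411 ≈ 8.0065e-6)
G(C, M) = -6*C (G(C, M) = C*(-6) = -6*C)
t(R, U) = -6*U**2 (t(R, U) = (-6*U)*U = -6*U**2)
t(-25, c(24, -4)) + h = -6*(-16)**2 + 259094/32360322411 = -6*256 + 259094/32360322411 = -1536 + 259094/32360322411 = -49705454964202/32360322411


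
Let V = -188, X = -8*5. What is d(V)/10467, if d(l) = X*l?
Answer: 7520/10467 ≈ 0.71845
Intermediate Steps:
X = -40
d(l) = -40*l
d(V)/10467 = -40*(-188)/10467 = 7520*(1/10467) = 7520/10467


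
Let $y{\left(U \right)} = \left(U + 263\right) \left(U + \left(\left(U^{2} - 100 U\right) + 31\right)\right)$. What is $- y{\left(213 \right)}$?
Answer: $-11572988$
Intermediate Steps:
$y{\left(U \right)} = \left(263 + U\right) \left(31 + U^{2} - 99 U\right)$ ($y{\left(U \right)} = \left(263 + U\right) \left(U + \left(31 + U^{2} - 100 U\right)\right) = \left(263 + U\right) \left(31 + U^{2} - 99 U\right)$)
$- y{\left(213 \right)} = - (8153 + 213^{3} - 5539278 + 164 \cdot 213^{2}) = - (8153 + 9663597 - 5539278 + 164 \cdot 45369) = - (8153 + 9663597 - 5539278 + 7440516) = \left(-1\right) 11572988 = -11572988$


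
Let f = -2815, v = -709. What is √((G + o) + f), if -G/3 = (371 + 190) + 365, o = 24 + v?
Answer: I*√6278 ≈ 79.234*I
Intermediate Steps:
o = -685 (o = 24 - 709 = -685)
G = -2778 (G = -3*((371 + 190) + 365) = -3*(561 + 365) = -3*926 = -2778)
√((G + o) + f) = √((-2778 - 685) - 2815) = √(-3463 - 2815) = √(-6278) = I*√6278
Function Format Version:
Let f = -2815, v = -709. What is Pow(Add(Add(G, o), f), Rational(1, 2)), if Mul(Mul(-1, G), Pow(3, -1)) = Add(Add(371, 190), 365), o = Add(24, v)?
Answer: Mul(I, Pow(6278, Rational(1, 2))) ≈ Mul(79.234, I)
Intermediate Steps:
o = -685 (o = Add(24, -709) = -685)
G = -2778 (G = Mul(-3, Add(Add(371, 190), 365)) = Mul(-3, Add(561, 365)) = Mul(-3, 926) = -2778)
Pow(Add(Add(G, o), f), Rational(1, 2)) = Pow(Add(Add(-2778, -685), -2815), Rational(1, 2)) = Pow(Add(-3463, -2815), Rational(1, 2)) = Pow(-6278, Rational(1, 2)) = Mul(I, Pow(6278, Rational(1, 2)))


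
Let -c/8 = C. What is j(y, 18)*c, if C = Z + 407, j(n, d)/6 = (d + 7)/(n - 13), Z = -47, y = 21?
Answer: -54000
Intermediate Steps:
j(n, d) = 6*(7 + d)/(-13 + n) (j(n, d) = 6*((d + 7)/(n - 13)) = 6*((7 + d)/(-13 + n)) = 6*(7 + d)/(-13 + n))
C = 360 (C = -47 + 407 = 360)
c = -2880 (c = -8*360 = -2880)
j(y, 18)*c = (6*(7 + 18)/(-13 + 21))*(-2880) = (6*25/8)*(-2880) = (6*(⅛)*25)*(-2880) = (75/4)*(-2880) = -54000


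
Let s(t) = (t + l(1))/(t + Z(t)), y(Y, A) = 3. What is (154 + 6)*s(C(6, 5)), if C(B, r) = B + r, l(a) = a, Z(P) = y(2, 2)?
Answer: 960/7 ≈ 137.14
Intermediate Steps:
Z(P) = 3
s(t) = (1 + t)/(3 + t) (s(t) = (t + 1)/(t + 3) = (1 + t)/(3 + t))
(154 + 6)*s(C(6, 5)) = (154 + 6)*((1 + (6 + 5))/(3 + (6 + 5))) = 160*((1 + 11)/(3 + 11)) = 160*(12/14) = 160*((1/14)*12) = 160*(6/7) = 960/7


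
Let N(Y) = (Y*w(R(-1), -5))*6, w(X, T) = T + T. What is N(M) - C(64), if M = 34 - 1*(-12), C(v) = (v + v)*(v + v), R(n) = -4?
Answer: -19144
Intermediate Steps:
C(v) = 4*v² (C(v) = (2*v)*(2*v) = 4*v²)
M = 46 (M = 34 + 12 = 46)
w(X, T) = 2*T
N(Y) = -60*Y (N(Y) = (Y*(2*(-5)))*6 = (Y*(-10))*6 = -10*Y*6 = -60*Y)
N(M) - C(64) = -60*46 - 4*64² = -2760 - 4*4096 = -2760 - 1*16384 = -2760 - 16384 = -19144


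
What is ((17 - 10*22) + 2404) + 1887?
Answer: 4088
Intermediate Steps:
((17 - 10*22) + 2404) + 1887 = ((17 - 220) + 2404) + 1887 = (-203 + 2404) + 1887 = 2201 + 1887 = 4088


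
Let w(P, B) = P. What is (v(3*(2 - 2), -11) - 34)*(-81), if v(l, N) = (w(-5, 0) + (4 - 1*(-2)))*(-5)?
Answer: 3159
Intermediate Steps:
v(l, N) = -5 (v(l, N) = (-5 + (4 - 1*(-2)))*(-5) = (-5 + (4 + 2))*(-5) = (-5 + 6)*(-5) = 1*(-5) = -5)
(v(3*(2 - 2), -11) - 34)*(-81) = (-5 - 34)*(-81) = -39*(-81) = 3159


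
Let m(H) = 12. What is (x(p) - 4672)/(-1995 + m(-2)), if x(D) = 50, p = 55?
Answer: 4622/1983 ≈ 2.3308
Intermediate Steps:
(x(p) - 4672)/(-1995 + m(-2)) = (50 - 4672)/(-1995 + 12) = -4622/(-1983) = -4622*(-1/1983) = 4622/1983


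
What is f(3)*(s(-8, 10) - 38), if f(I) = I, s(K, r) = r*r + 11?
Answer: 219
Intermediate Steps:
s(K, r) = 11 + r² (s(K, r) = r² + 11 = 11 + r²)
f(3)*(s(-8, 10) - 38) = 3*((11 + 10²) - 38) = 3*((11 + 100) - 38) = 3*(111 - 38) = 3*73 = 219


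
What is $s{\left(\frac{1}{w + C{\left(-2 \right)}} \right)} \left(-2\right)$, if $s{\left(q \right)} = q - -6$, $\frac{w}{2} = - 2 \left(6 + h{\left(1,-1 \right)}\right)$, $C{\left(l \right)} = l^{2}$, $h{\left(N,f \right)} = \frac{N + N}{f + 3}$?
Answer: $- \frac{143}{12} \approx -11.917$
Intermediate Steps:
$h{\left(N,f \right)} = \frac{2 N}{3 + f}$
$w = -28$ ($w = 2 \left(- 2 \left(6 + 2 \cdot 1 \frac{1}{3 - 1}\right)\right) = 2 \left(- 2 \left(6 + 2 \cdot 1 \cdot \frac{1}{2}\right)\right) = 2 \left(- 2 \left(6 + 1\right)\right) = 2 \left(\left(-2\right) 7\right) = 2 \left(-14\right) = -28$)
$s{\left(q \right)} = 6 + q$ ($s{\left(q \right)} = q + 6 = 6 + q$)
$s{\left(\frac{1}{w + C{\left(-2 \right)}} \right)} \left(-2\right) = \left(6 + \frac{1}{-28 + \left(-2\right)^{2}}\right) \left(-2\right) = \left(6 + \frac{1}{-28 + 4}\right) \left(-2\right) = \left(6 + \frac{1}{-24}\right) \left(-2\right) = \left(6 - \frac{1}{24}\right) \left(-2\right) = \frac{143}{24} \left(-2\right) = - \frac{143}{12}$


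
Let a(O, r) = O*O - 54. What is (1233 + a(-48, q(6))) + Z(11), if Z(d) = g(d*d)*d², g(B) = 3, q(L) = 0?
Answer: 3846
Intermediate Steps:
a(O, r) = -54 + O² (a(O, r) = O² - 54 = -54 + O²)
Z(d) = 3*d²
(1233 + a(-48, q(6))) + Z(11) = (1233 + (-54 + (-48)²)) + 3*11² = (1233 + (-54 + 2304)) + 3*121 = (1233 + 2250) + 363 = 3483 + 363 = 3846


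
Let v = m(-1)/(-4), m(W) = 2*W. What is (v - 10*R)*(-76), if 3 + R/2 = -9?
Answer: -18278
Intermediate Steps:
v = ½ (v = (2*(-1))/(-4) = -2*(-¼) = ½ ≈ 0.50000)
R = -24 (R = -6 + 2*(-9) = -6 - 18 = -24)
(v - 10*R)*(-76) = (½ - 10*(-24))*(-76) = (½ + 240)*(-76) = (481/2)*(-76) = -18278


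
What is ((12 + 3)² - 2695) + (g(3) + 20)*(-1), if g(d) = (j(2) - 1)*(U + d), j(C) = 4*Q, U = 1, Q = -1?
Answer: -2470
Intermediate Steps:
j(C) = -4 (j(C) = 4*(-1) = -4)
g(d) = -5 - 5*d (g(d) = (-4 - 1)*(1 + d) = -5*(1 + d) = -5 - 5*d)
((12 + 3)² - 2695) + (g(3) + 20)*(-1) = ((12 + 3)² - 2695) + ((-5 - 5*3) + 20)*(-1) = (15² - 2695) + ((-5 - 15) + 20)*(-1) = (225 - 2695) + (-20 + 20)*(-1) = -2470 + 0*(-1) = -2470 + 0 = -2470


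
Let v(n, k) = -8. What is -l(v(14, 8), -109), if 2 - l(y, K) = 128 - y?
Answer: 134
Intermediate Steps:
l(y, K) = -126 + y (l(y, K) = 2 - (128 - y) = 2 + (-128 + y) = -126 + y)
-l(v(14, 8), -109) = -(-126 - 8) = -1*(-134) = 134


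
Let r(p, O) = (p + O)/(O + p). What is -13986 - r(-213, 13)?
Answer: -13987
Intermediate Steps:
r(p, O) = 1 (r(p, O) = (O + p)/(O + p) = 1)
-13986 - r(-213, 13) = -13986 - 1*1 = -13986 - 1 = -13987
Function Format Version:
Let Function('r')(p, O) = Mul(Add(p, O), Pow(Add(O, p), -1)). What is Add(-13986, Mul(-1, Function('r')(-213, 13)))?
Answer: -13987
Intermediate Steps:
Function('r')(p, O) = 1 (Function('r')(p, O) = Mul(Add(O, p), Pow(Add(O, p), -1)) = 1)
Add(-13986, Mul(-1, Function('r')(-213, 13))) = Add(-13986, Mul(-1, 1)) = Add(-13986, -1) = -13987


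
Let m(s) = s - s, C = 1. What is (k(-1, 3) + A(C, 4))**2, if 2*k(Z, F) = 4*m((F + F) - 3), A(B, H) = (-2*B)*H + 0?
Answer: 64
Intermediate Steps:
m(s) = 0
A(B, H) = -2*B*H (A(B, H) = -2*B*H + 0 = -2*B*H)
k(Z, F) = 0 (k(Z, F) = (4*0)/2 = (1/2)*0 = 0)
(k(-1, 3) + A(C, 4))**2 = (0 - 2*1*4)**2 = (0 - 8)**2 = (-8)**2 = 64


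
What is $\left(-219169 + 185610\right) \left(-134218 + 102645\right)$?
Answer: $1059558307$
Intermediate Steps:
$\left(-219169 + 185610\right) \left(-134218 + 102645\right) = \left(-33559\right) \left(-31573\right) = 1059558307$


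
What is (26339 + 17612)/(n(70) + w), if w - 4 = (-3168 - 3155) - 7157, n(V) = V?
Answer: -43951/13406 ≈ -3.2785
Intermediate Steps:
w = -13476 (w = 4 + ((-3168 - 3155) - 7157) = 4 + (-6323 - 7157) = 4 - 13480 = -13476)
(26339 + 17612)/(n(70) + w) = (26339 + 17612)/(70 - 13476) = 43951/(-13406) = 43951*(-1/13406) = -43951/13406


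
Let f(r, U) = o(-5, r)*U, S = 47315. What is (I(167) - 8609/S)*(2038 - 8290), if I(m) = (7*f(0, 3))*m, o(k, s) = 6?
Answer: -6224451318492/47315 ≈ -1.3155e+8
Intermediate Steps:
f(r, U) = 6*U
I(m) = 126*m (I(m) = (7*(6*3))*m = (7*18)*m = 126*m)
(I(167) - 8609/S)*(2038 - 8290) = (126*167 - 8609/47315)*(2038 - 8290) = (21042 - 8609*1/47315)*(-6252) = (21042 - 8609/47315)*(-6252) = (995593621/47315)*(-6252) = -6224451318492/47315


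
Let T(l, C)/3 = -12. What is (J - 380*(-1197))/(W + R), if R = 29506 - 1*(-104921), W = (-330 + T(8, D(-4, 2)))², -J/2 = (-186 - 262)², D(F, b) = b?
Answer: 53452/268383 ≈ 0.19916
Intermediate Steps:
T(l, C) = -36 (T(l, C) = 3*(-12) = -36)
J = -401408 (J = -2*(-186 - 262)² = -2*(-448)² = -2*200704 = -401408)
W = 133956 (W = (-330 - 36)² = (-366)² = 133956)
R = 134427 (R = 29506 + 104921 = 134427)
(J - 380*(-1197))/(W + R) = (-401408 - 380*(-1197))/(133956 + 134427) = (-401408 + 454860)/268383 = 53452*(1/268383) = 53452/268383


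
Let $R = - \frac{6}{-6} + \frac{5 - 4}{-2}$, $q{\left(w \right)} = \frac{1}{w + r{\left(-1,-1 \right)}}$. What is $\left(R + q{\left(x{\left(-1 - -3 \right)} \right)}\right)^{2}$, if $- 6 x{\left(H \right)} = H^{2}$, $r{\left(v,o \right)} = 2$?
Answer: $\frac{25}{16} \approx 1.5625$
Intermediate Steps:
$x{\left(H \right)} = - \frac{H^{2}}{6}$
$q{\left(w \right)} = \frac{1}{2 + w}$ ($q{\left(w \right)} = \frac{1}{w + 2} = \frac{1}{2 + w}$)
$R = \frac{1}{2}$ ($R = \left(-6\right) \left(- \frac{1}{6}\right) + 1 \left(- \frac{1}{2}\right) = 1 - \frac{1}{2} = \frac{1}{2} \approx 0.5$)
$\left(R + q{\left(x{\left(-1 - -3 \right)} \right)}\right)^{2} = \left(\frac{1}{2} + \frac{1}{2 - \frac{\left(-1 - -3\right)^{2}}{6}}\right)^{2} = \left(\frac{1}{2} + \frac{1}{2 - \frac{\left(-1 + 3\right)^{2}}{6}}\right)^{2} = \left(\frac{1}{2} + \frac{1}{2 - \frac{2^{2}}{6}}\right)^{2} = \left(\frac{1}{2} + \frac{1}{2 - \frac{2}{3}}\right)^{2} = \left(\frac{1}{2} + \frac{1}{\frac{4}{3}}\right)^{2} = \left(\frac{1}{2} + \frac{3}{4}\right)^{2} = \left(\frac{5}{4}\right)^{2} = \frac{25}{16}$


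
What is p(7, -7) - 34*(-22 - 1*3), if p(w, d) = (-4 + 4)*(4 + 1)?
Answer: 850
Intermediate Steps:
p(w, d) = 0 (p(w, d) = 0*5 = 0)
p(7, -7) - 34*(-22 - 1*3) = 0 - 34*(-22 - 1*3) = 0 - 34*(-22 - 3) = 0 - 34*(-25) = 0 + 850 = 850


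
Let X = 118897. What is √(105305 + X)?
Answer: √224202 ≈ 473.50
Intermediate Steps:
√(105305 + X) = √(105305 + 118897) = √224202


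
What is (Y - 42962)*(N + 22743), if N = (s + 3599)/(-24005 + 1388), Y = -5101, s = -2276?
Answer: -392420745108/359 ≈ -1.0931e+9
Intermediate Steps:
N = -21/359 (N = (-2276 + 3599)/(-24005 + 1388) = 1323/(-22617) = 1323*(-1/22617) = -21/359 ≈ -0.058496)
(Y - 42962)*(N + 22743) = (-5101 - 42962)*(-21/359 + 22743) = -48063*8164716/359 = -392420745108/359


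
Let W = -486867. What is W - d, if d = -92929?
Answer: -393938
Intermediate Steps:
W - d = -486867 - 1*(-92929) = -486867 + 92929 = -393938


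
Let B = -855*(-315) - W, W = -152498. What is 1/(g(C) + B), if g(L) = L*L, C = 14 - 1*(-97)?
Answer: 1/434144 ≈ 2.3034e-6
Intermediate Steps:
B = 421823 (B = -855*(-315) - 1*(-152498) = 269325 + 152498 = 421823)
C = 111 (C = 14 + 97 = 111)
g(L) = L**2
1/(g(C) + B) = 1/(111**2 + 421823) = 1/(12321 + 421823) = 1/434144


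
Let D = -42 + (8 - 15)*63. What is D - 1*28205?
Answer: -28688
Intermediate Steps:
D = -483 (D = -42 - 7*63 = -42 - 441 = -483)
D - 1*28205 = -483 - 1*28205 = -483 - 28205 = -28688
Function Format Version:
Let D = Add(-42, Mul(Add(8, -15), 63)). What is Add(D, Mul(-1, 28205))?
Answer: -28688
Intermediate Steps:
D = -483 (D = Add(-42, Mul(-7, 63)) = Add(-42, -441) = -483)
Add(D, Mul(-1, 28205)) = Add(-483, Mul(-1, 28205)) = Add(-483, -28205) = -28688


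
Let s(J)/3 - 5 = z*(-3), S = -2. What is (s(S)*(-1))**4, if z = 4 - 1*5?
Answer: 331776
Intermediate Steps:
z = -1 (z = 4 - 5 = -1)
s(J) = 24 (s(J) = 15 + 3*(-1*(-3)) = 15 + 3*3 = 15 + 9 = 24)
(s(S)*(-1))**4 = (24*(-1))**4 = (-24)**4 = 331776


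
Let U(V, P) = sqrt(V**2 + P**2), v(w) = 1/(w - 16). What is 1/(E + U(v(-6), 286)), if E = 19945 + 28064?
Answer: 23236356/1115514625939 - 22*sqrt(39589265)/1115514625939 ≈ 2.0706e-5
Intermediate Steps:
v(w) = 1/(-16 + w)
U(V, P) = sqrt(P**2 + V**2)
E = 48009
1/(E + U(v(-6), 286)) = 1/(48009 + sqrt(286**2 + (1/(-16 - 6))**2)) = 1/(48009 + sqrt(81796 + (1/(-22))**2)) = 1/(48009 + sqrt(81796 + (-1/22)**2)) = 1/(48009 + sqrt(81796 + 1/484)) = 1/(48009 + sqrt(39589265/484)) = 1/(48009 + sqrt(39589265)/22)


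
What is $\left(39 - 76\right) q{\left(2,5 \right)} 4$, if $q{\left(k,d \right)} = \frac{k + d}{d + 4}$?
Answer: $- \frac{1036}{9} \approx -115.11$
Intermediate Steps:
$q{\left(k,d \right)} = \frac{d + k}{4 + d}$
$\left(39 - 76\right) q{\left(2,5 \right)} 4 = \left(39 - 76\right) \frac{5 + 2}{4 + 5} \cdot 4 = - 37 \cdot \frac{1}{9} \cdot 7 \cdot 4 = - 37 \cdot \frac{7}{9} \cdot 4 = \left(-37\right) \frac{28}{9} = - \frac{1036}{9}$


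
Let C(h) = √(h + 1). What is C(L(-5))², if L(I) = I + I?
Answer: -9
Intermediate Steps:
L(I) = 2*I
C(h) = √(1 + h)
C(L(-5))² = (√(1 + 2*(-5)))² = (√(1 - 10))² = (√(-9))² = (3*I)² = -9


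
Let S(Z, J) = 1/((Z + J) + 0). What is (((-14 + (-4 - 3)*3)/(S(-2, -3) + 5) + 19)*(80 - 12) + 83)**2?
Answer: 27825625/36 ≈ 7.7293e+5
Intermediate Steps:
S(Z, J) = 1/(J + Z) (S(Z, J) = 1/((J + Z) + 0) = 1/(J + Z))
(((-14 + (-4 - 3)*3)/(S(-2, -3) + 5) + 19)*(80 - 12) + 83)**2 = (((-14 + (-4 - 3)*3)/(1/(-3 - 2) + 5) + 19)*(80 - 12) + 83)**2 = (((-14 - 7*3)/(1/(-5) + 5) + 19)*68 + 83)**2 = (((-14 - 21)/(-1/5 + 5) + 19)*68 + 83)**2 = ((-35/24/5 + 19)*68 + 83)**2 = ((-35*5/24 + 19)*68 + 83)**2 = ((-175/24 + 19)*68 + 83)**2 = ((281/24)*68 + 83)**2 = (4777/6 + 83)**2 = (5275/6)**2 = 27825625/36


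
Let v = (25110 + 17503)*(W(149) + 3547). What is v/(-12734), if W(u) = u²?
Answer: -548599762/6367 ≈ -86163.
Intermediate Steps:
v = 1097199524 (v = (25110 + 17503)*(149² + 3547) = 42613*(22201 + 3547) = 42613*25748 = 1097199524)
v/(-12734) = 1097199524/(-12734) = 1097199524*(-1/12734) = -548599762/6367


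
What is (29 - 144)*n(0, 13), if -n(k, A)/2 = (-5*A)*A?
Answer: -194350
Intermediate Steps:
n(k, A) = 10*A² (n(k, A) = -2*(-5*A)*A = -(-10)*A² = 10*A²)
(29 - 144)*n(0, 13) = (29 - 144)*(10*13²) = -1150*169 = -115*1690 = -194350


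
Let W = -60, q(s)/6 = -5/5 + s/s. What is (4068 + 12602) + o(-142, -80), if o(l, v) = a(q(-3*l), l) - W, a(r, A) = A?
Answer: 16588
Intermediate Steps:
q(s) = 0 (q(s) = 6*(-5/5 + s/s) = 6*(-5*1/5 + 1) = 6*(-1 + 1) = 6*0 = 0)
o(l, v) = 60 + l (o(l, v) = l - 1*(-60) = l + 60 = 60 + l)
(4068 + 12602) + o(-142, -80) = (4068 + 12602) + (60 - 142) = 16670 - 82 = 16588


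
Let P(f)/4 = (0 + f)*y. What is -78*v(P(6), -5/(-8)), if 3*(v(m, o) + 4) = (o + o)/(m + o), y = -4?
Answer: 238316/763 ≈ 312.34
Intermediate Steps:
P(f) = -16*f (P(f) = 4*((0 + f)*(-4)) = 4*(f*(-4)) = 4*(-4*f) = -16*f)
v(m, o) = -4 + 2*o/(3*(m + o)) (v(m, o) = -4 + ((o + o)/(m + o))/3 = -4 + ((2*o)/(m + o))/3 = -4 + (2*o/(m + o))/3 = -4 + 2*o/(3*(m + o)))
-78*v(P(6), -5/(-8)) = -78*(-(-64)*6 - (-50)/(3*(-8)))/(-16*6 - 5/(-8)) = -78*(-4*(-96) - (-50)*(-1)/(3*8))/(-96 - 5*(-⅛)) = -78*(384 - 10/3*5/8)/(-96 + 5/8) = -78*(384 - 25/12)/(-763/8) = -(-624)*4583/(763*12) = -78*(-9166/2289) = 238316/763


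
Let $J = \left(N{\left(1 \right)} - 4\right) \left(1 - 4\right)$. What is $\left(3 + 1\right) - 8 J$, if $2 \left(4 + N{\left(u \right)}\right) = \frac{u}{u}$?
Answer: $-176$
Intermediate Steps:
$N{\left(u \right)} = - \frac{7}{2}$ ($N{\left(u \right)} = -4 + \frac{u \frac{1}{u}}{2} = -4 + \frac{1}{2} \cdot 1 = -4 + \frac{1}{2} = - \frac{7}{2}$)
$J = \frac{45}{2}$ ($J = \left(- \frac{7}{2} - 4\right) \left(1 - 4\right) = \left(- \frac{15}{2}\right) \left(-3\right) = \frac{45}{2} \approx 22.5$)
$\left(3 + 1\right) - 8 J = \left(3 + 1\right) - 180 = 4 - 180 = -176$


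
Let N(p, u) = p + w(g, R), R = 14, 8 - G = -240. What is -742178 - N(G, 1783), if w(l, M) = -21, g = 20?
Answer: -742405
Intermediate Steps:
G = 248 (G = 8 - 1*(-240) = 8 + 240 = 248)
N(p, u) = -21 + p (N(p, u) = p - 21 = -21 + p)
-742178 - N(G, 1783) = -742178 - (-21 + 248) = -742178 - 1*227 = -742178 - 227 = -742405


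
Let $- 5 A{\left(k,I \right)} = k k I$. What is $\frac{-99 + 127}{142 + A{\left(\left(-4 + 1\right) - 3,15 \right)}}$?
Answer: $\frac{14}{17} \approx 0.82353$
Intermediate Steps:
$A{\left(k,I \right)} = - \frac{I k^{2}}{5}$ ($A{\left(k,I \right)} = - \frac{k k I}{5} = - \frac{k^{2} I}{5} = - \frac{I k^{2}}{5}$)
$\frac{-99 + 127}{142 + A{\left(\left(-4 + 1\right) - 3,15 \right)}} = \frac{-99 + 127}{142 - 3 \left(\left(-4 + 1\right) - 3\right)^{2}} = \frac{28}{142 - 3 \left(-3 - 3\right)^{2}} = \frac{28}{142 - 3 \left(-6\right)^{2}} = \frac{28}{142 - 3 \cdot 36} = \frac{28}{142 - 108} = \frac{28}{34} = 28 \cdot \frac{1}{34} = \frac{14}{17}$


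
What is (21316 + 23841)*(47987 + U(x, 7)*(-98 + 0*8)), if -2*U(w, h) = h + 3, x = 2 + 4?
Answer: 2189075889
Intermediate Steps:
x = 6
U(w, h) = -3/2 - h/2 (U(w, h) = -(h + 3)/2 = -(3 + h)/2 = -3/2 - h/2)
(21316 + 23841)*(47987 + U(x, 7)*(-98 + 0*8)) = (21316 + 23841)*(47987 + (-3/2 - ½*7)*(-98 + 0*8)) = 45157*(47987 + (-3/2 - 7/2)*(-98 + 0)) = 45157*(47987 - 5*(-98)) = 45157*(47987 + 490) = 45157*48477 = 2189075889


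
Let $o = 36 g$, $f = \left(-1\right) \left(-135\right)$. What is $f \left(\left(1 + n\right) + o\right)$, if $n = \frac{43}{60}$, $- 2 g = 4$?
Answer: $- \frac{37953}{4} \approx -9488.3$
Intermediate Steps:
$g = -2$ ($g = \left(- \frac{1}{2}\right) 4 = -2$)
$n = \frac{43}{60}$ ($n = 43 \cdot \frac{1}{60} = \frac{43}{60} \approx 0.71667$)
$f = 135$
$o = -72$ ($o = 36 \left(-2\right) = -72$)
$f \left(\left(1 + n\right) + o\right) = 135 \left(\left(1 + \frac{43}{60}\right) - 72\right) = 135 \left(\frac{103}{60} - 72\right) = 135 \left(- \frac{4217}{60}\right) = - \frac{37953}{4}$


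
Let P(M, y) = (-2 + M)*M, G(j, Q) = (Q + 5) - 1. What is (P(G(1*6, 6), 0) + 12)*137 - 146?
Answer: 12458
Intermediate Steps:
G(j, Q) = 4 + Q (G(j, Q) = (5 + Q) - 1 = 4 + Q)
P(M, y) = M*(-2 + M)
(P(G(1*6, 6), 0) + 12)*137 - 146 = ((4 + 6)*(-2 + (4 + 6)) + 12)*137 - 146 = (10*(-2 + 10) + 12)*137 - 146 = (10*8 + 12)*137 - 146 = (80 + 12)*137 - 146 = 92*137 - 146 = 12604 - 146 = 12458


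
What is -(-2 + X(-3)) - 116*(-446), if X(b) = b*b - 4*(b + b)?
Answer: 51705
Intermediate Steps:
X(b) = b² - 8*b
-(-2 + X(-3)) - 116*(-446) = -(-2 - 3*(-8 - 3)) - 116*(-446) = -(-2 - 3*(-11)) + 51736 = -(-2 + 33) + 51736 = -1*31 + 51736 = -31 + 51736 = 51705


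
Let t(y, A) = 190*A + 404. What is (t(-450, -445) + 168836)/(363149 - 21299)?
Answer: 2823/11395 ≈ 0.24774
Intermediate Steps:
t(y, A) = 404 + 190*A
(t(-450, -445) + 168836)/(363149 - 21299) = ((404 + 190*(-445)) + 168836)/(363149 - 21299) = ((404 - 84550) + 168836)/341850 = (-84146 + 168836)*(1/341850) = 84690*(1/341850) = 2823/11395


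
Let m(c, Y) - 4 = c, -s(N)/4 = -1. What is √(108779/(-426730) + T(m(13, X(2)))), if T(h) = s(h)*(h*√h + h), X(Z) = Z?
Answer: √(12336278254530 + 12382697517200*√17)/426730 ≈ 18.658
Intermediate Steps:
s(N) = 4 (s(N) = -4*(-1) = 4)
m(c, Y) = 4 + c
T(h) = 4*h + 4*h^(3/2) (T(h) = 4*(h*√h + h) = 4*(h^(3/2) + h) = 4*(h + h^(3/2)) = 4*h + 4*h^(3/2))
√(108779/(-426730) + T(m(13, X(2)))) = √(108779/(-426730) + (4*(4 + 13) + 4*(4 + 13)^(3/2))) = √(108779*(-1/426730) + (4*17 + 4*17^(3/2))) = √(-108779/426730 + (68 + 4*(17*√17))) = √(-108779/426730 + (68 + 68*√17)) = √(28908861/426730 + 68*√17)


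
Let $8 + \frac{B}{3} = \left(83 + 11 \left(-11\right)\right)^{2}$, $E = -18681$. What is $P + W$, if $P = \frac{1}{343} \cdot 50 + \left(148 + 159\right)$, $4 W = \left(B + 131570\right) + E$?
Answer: $\frac{40619975}{1372} \approx 29606.0$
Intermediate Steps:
$B = 4308$ ($B = -24 + 3 \left(83 + 11 \left(-11\right)\right)^{2} = -24 + 3 \left(83 - 121\right)^{2} = -24 + 3 \left(-38\right)^{2} = -24 + 3 \cdot 1444 = -24 + 4332 = 4308$)
$W = \frac{117197}{4}$ ($W = \frac{\left(4308 + 131570\right) - 18681}{4} = \frac{135878 - 18681}{4} = \frac{1}{4} \cdot 117197 = \frac{117197}{4} \approx 29299.0$)
$P = \frac{105351}{343}$ ($P = \frac{1}{343} \cdot 50 + 307 = \frac{50}{343} + 307 = \frac{105351}{343} \approx 307.15$)
$P + W = \frac{105351}{343} + \frac{117197}{4} = \frac{40619975}{1372}$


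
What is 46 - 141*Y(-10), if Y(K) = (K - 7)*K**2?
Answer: 239746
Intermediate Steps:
Y(K) = K**2*(-7 + K) (Y(K) = (-7 + K)*K**2 = K**2*(-7 + K))
46 - 141*Y(-10) = 46 - 141*(-10)**2*(-7 - 10) = 46 - 14100*(-17) = 46 - 141*(-1700) = 46 + 239700 = 239746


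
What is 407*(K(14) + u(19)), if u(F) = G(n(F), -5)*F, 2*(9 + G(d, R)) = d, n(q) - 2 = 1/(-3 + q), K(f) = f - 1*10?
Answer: -1919819/32 ≈ -59994.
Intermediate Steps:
K(f) = -10 + f (K(f) = f - 10 = -10 + f)
n(q) = 2 + 1/(-3 + q)
G(d, R) = -9 + d/2
u(F) = F*(-9 + (-5 + 2*F)/(2*(-3 + F))) (u(F) = (-9 + ((-5 + 2*F)/(-3 + F))/2)*F = (-9 + (-5 + 2*F)/(2*(-3 + F)))*F = F*(-9 + (-5 + 2*F)/(2*(-3 + F))))
407*(K(14) + u(19)) = 407*((-10 + 14) + (½)*19*(49 - 16*19)/(-3 + 19)) = 407*(4 + (½)*19*(49 - 304)/16) = 407*(4 + (½)*19*(1/16)*(-255)) = 407*(4 - 4845/32) = 407*(-4717/32) = -1919819/32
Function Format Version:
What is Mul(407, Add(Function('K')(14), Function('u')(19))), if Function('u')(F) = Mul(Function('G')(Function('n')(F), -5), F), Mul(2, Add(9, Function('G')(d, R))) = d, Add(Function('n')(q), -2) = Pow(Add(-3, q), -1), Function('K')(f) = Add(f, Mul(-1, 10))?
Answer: Rational(-1919819, 32) ≈ -59994.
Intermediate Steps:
Function('K')(f) = Add(-10, f) (Function('K')(f) = Add(f, -10) = Add(-10, f))
Function('n')(q) = Add(2, Pow(Add(-3, q), -1))
Function('G')(d, R) = Add(-9, Mul(Rational(1, 2), d))
Function('u')(F) = Mul(F, Add(-9, Mul(Rational(1, 2), Pow(Add(-3, F), -1), Add(-5, Mul(2, F))))) (Function('u')(F) = Mul(Add(-9, Mul(Rational(1, 2), Mul(Pow(Add(-3, F), -1), Add(-5, Mul(2, F))))), F) = Mul(Add(-9, Mul(Rational(1, 2), Pow(Add(-3, F), -1), Add(-5, Mul(2, F)))), F) = Mul(F, Add(-9, Mul(Rational(1, 2), Pow(Add(-3, F), -1), Add(-5, Mul(2, F))))))
Mul(407, Add(Function('K')(14), Function('u')(19))) = Mul(407, Add(Add(-10, 14), Mul(Rational(1, 2), 19, Pow(Add(-3, 19), -1), Add(49, Mul(-16, 19))))) = Mul(407, Add(4, Mul(Rational(1, 2), 19, Pow(16, -1), Add(49, -304)))) = Mul(407, Add(4, Mul(Rational(1, 2), 19, Rational(1, 16), -255))) = Mul(407, Add(4, Rational(-4845, 32))) = Mul(407, Rational(-4717, 32)) = Rational(-1919819, 32)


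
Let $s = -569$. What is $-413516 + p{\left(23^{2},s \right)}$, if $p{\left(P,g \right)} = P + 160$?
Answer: $-412827$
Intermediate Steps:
$p{\left(P,g \right)} = 160 + P$
$-413516 + p{\left(23^{2},s \right)} = -413516 + \left(160 + 23^{2}\right) = -413516 + \left(160 + 529\right) = -413516 + 689 = -412827$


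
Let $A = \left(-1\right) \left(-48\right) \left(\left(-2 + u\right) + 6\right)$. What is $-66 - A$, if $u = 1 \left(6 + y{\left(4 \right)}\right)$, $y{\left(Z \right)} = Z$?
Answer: $-738$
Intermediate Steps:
$u = 10$ ($u = 1 \left(6 + 4\right) = 1 \cdot 10 = 10$)
$A = 672$ ($A = \left(-1\right) \left(-48\right) \left(\left(-2 + 10\right) + 6\right) = 48 \left(8 + 6\right) = 48 \cdot 14 = 672$)
$-66 - A = -66 - 672 = -738$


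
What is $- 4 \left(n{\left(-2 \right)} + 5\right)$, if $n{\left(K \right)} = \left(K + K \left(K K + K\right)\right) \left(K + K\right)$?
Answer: $-116$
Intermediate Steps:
$n{\left(K \right)} = 2 K \left(K + K \left(K + K^{2}\right)\right)$ ($n{\left(K \right)} = \left(K + K \left(K^{2} + K\right)\right) 2 K = \left(K + K \left(K + K^{2}\right)\right) 2 K = 2 K \left(K + K \left(K + K^{2}\right)\right)$)
$- 4 \left(n{\left(-2 \right)} + 5\right) = - 4 \left(2 \left(-2\right)^{2} \left(1 - 2 + \left(-2\right)^{2}\right) + 5\right) = - 4 \left(2 \cdot 4 \left(1 - 2 + 4\right) + 5\right) = - 4 \left(2 \cdot 4 \cdot 3 + 5\right) = - 4 \left(24 + 5\right) = \left(-4\right) 29 = -116$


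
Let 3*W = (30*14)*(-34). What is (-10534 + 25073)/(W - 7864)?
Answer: -14539/12624 ≈ -1.1517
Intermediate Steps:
W = -4760 (W = ((30*14)*(-34))/3 = (420*(-34))/3 = (1/3)*(-14280) = -4760)
(-10534 + 25073)/(W - 7864) = (-10534 + 25073)/(-4760 - 7864) = 14539/(-12624) = 14539*(-1/12624) = -14539/12624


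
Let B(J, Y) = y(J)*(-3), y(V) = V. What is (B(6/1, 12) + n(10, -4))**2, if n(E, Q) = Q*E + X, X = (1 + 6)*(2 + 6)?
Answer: 4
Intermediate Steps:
X = 56 (X = 7*8 = 56)
n(E, Q) = 56 + E*Q (n(E, Q) = Q*E + 56 = E*Q + 56 = 56 + E*Q)
B(J, Y) = -3*J (B(J, Y) = J*(-3) = -3*J)
(B(6/1, 12) + n(10, -4))**2 = (-18/1 + (56 + 10*(-4)))**2 = (-18 + (56 - 40))**2 = (-3*6 + 16)**2 = (-18 + 16)**2 = (-2)**2 = 4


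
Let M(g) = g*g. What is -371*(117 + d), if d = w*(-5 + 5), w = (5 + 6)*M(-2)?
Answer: -43407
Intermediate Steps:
M(g) = g²
w = 44 (w = (5 + 6)*(-2)² = 11*4 = 44)
d = 0 (d = 44*(-5 + 5) = 44*0 = 0)
-371*(117 + d) = -371*(117 + 0) = -371*117 = -43407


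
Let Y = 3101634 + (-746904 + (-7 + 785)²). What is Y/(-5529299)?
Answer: -2960014/5529299 ≈ -0.53533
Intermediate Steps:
Y = 2960014 (Y = 3101634 + (-746904 + 778²) = 3101634 + (-746904 + 605284) = 3101634 - 141620 = 2960014)
Y/(-5529299) = 2960014/(-5529299) = 2960014*(-1/5529299) = -2960014/5529299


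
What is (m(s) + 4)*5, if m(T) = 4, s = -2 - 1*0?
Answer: 40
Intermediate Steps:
s = -2 (s = -2 + 0 = -2)
(m(s) + 4)*5 = (4 + 4)*5 = 8*5 = 40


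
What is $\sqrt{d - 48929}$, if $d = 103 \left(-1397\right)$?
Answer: $2 i \sqrt{48205} \approx 439.11 i$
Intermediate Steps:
$d = -143891$
$\sqrt{d - 48929} = \sqrt{-143891 - 48929} = \sqrt{-192820} = 2 i \sqrt{48205}$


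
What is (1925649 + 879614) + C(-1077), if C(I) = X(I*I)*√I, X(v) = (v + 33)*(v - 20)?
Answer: 2805263 + 1345450363458*I*√1077 ≈ 2.8053e+6 + 4.4155e+13*I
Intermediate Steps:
X(v) = (-20 + v)*(33 + v) (X(v) = (33 + v)*(-20 + v) = (-20 + v)*(33 + v))
C(I) = √I*(-660 + I⁴ + 13*I²) (C(I) = (-660 + (I*I)² + 13*(I*I))*√I = (-660 + (I²)² + 13*I²)*√I = (-660 + I⁴ + 13*I²)*√I = √I*(-660 + I⁴ + 13*I²))
(1925649 + 879614) + C(-1077) = (1925649 + 879614) + √(-1077)*(-660 + (-1077)⁴ + 13*(-1077)²) = 2805263 + (I*√1077)*(-660 + 1345435285041 + 13*1159929) = 2805263 + (I*√1077)*(-660 + 1345435285041 + 15079077) = 2805263 + (I*√1077)*1345450363458 = 2805263 + 1345450363458*I*√1077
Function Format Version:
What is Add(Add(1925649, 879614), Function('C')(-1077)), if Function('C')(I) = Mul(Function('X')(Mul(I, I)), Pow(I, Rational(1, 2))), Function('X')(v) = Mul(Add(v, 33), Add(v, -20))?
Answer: Add(2805263, Mul(1345450363458, I, Pow(1077, Rational(1, 2)))) ≈ Add(2.8053e+6, Mul(4.4155e+13, I))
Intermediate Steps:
Function('X')(v) = Mul(Add(-20, v), Add(33, v)) (Function('X')(v) = Mul(Add(33, v), Add(-20, v)) = Mul(Add(-20, v), Add(33, v)))
Function('C')(I) = Mul(Pow(I, Rational(1, 2)), Add(-660, Pow(I, 4), Mul(13, Pow(I, 2)))) (Function('C')(I) = Mul(Add(-660, Pow(Mul(I, I), 2), Mul(13, Mul(I, I))), Pow(I, Rational(1, 2))) = Mul(Add(-660, Pow(Pow(I, 2), 2), Mul(13, Pow(I, 2))), Pow(I, Rational(1, 2))) = Mul(Add(-660, Pow(I, 4), Mul(13, Pow(I, 2))), Pow(I, Rational(1, 2))) = Mul(Pow(I, Rational(1, 2)), Add(-660, Pow(I, 4), Mul(13, Pow(I, 2)))))
Add(Add(1925649, 879614), Function('C')(-1077)) = Add(Add(1925649, 879614), Mul(Pow(-1077, Rational(1, 2)), Add(-660, Pow(-1077, 4), Mul(13, Pow(-1077, 2))))) = Add(2805263, Mul(Mul(I, Pow(1077, Rational(1, 2))), Add(-660, 1345435285041, Mul(13, 1159929)))) = Add(2805263, Mul(Mul(I, Pow(1077, Rational(1, 2))), Add(-660, 1345435285041, 15079077))) = Add(2805263, Mul(Mul(I, Pow(1077, Rational(1, 2))), 1345450363458)) = Add(2805263, Mul(1345450363458, I, Pow(1077, Rational(1, 2))))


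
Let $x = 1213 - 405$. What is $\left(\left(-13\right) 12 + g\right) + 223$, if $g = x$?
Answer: $875$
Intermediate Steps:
$x = 808$ ($x = 1213 - 405 = 808$)
$g = 808$
$\left(\left(-13\right) 12 + g\right) + 223 = \left(\left(-13\right) 12 + 808\right) + 223 = \left(-156 + 808\right) + 223 = 652 + 223 = 875$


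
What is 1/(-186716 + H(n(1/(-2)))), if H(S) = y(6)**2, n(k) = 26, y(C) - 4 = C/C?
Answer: -1/186691 ≈ -5.3564e-6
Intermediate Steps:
y(C) = 5 (y(C) = 4 + C/C = 4 + 1 = 5)
H(S) = 25 (H(S) = 5**2 = 25)
1/(-186716 + H(n(1/(-2)))) = 1/(-186716 + 25) = 1/(-186691) = -1/186691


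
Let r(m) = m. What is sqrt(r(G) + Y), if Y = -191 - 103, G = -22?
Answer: 2*I*sqrt(79) ≈ 17.776*I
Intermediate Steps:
Y = -294
sqrt(r(G) + Y) = sqrt(-22 - 294) = sqrt(-316) = 2*I*sqrt(79)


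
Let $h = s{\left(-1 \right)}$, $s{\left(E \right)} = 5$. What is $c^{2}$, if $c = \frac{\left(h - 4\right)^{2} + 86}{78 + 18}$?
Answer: $\frac{841}{1024} \approx 0.82129$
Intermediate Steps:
$h = 5$
$c = \frac{29}{32}$ ($c = \frac{\left(5 - 4\right)^{2} + 86}{78 + 18} = \frac{1^{2} + 86}{96} = \left(1 + 86\right) \frac{1}{96} = 87 \cdot \frac{1}{96} = \frac{29}{32} \approx 0.90625$)
$c^{2} = \left(\frac{29}{32}\right)^{2} = \frac{841}{1024}$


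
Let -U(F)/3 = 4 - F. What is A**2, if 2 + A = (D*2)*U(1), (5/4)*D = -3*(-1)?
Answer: 51076/25 ≈ 2043.0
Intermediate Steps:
U(F) = -12 + 3*F (U(F) = -3*(4 - F) = -12 + 3*F)
D = 12/5 (D = 4*(-3*(-1))/5 = (4/5)*3 = 12/5 ≈ 2.4000)
A = -226/5 (A = -2 + ((12/5)*2)*(-12 + 3*1) = -2 + 24*(-12 + 3)/5 = -2 + (24/5)*(-9) = -2 - 216/5 = -226/5 ≈ -45.200)
A**2 = (-226/5)**2 = 51076/25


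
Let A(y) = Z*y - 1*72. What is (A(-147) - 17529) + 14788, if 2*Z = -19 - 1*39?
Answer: 1450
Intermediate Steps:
Z = -29 (Z = (-19 - 1*39)/2 = (-19 - 39)/2 = (½)*(-58) = -29)
A(y) = -72 - 29*y (A(y) = -29*y - 1*72 = -29*y - 72 = -72 - 29*y)
(A(-147) - 17529) + 14788 = ((-72 - 29*(-147)) - 17529) + 14788 = ((-72 + 4263) - 17529) + 14788 = (4191 - 17529) + 14788 = -13338 + 14788 = 1450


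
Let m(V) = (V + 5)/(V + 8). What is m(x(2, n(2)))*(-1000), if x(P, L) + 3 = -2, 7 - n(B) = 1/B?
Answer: 0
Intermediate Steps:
n(B) = 7 - 1/B
x(P, L) = -5 (x(P, L) = -3 - 2 = -5)
m(V) = (5 + V)/(8 + V)
m(x(2, n(2)))*(-1000) = ((5 - 5)/(8 - 5))*(-1000) = (0/3)*(-1000) = ((⅓)*0)*(-1000) = 0*(-1000) = 0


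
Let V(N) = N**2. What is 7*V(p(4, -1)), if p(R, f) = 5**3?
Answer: 109375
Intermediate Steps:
p(R, f) = 125
7*V(p(4, -1)) = 7*125**2 = 7*15625 = 109375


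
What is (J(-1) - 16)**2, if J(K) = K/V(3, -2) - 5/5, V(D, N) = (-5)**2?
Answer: 181476/625 ≈ 290.36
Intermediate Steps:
V(D, N) = 25
J(K) = -1 + K/25 (J(K) = K/25 - 5/5 = K*(1/25) - 5*1/5 = K/25 - 1 = -1 + K/25)
(J(-1) - 16)**2 = ((-1 + (1/25)*(-1)) - 16)**2 = ((-1 - 1/25) - 16)**2 = (-26/25 - 16)**2 = (-426/25)**2 = 181476/625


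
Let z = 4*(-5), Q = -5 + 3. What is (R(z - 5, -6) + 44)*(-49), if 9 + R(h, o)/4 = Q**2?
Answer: -1176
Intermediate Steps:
Q = -2
z = -20
R(h, o) = -20 (R(h, o) = -36 + 4*(-2)**2 = -36 + 4*4 = -36 + 16 = -20)
(R(z - 5, -6) + 44)*(-49) = (-20 + 44)*(-49) = 24*(-49) = -1176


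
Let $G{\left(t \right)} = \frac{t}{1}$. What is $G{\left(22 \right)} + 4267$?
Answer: $4289$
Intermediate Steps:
$G{\left(t \right)} = t$ ($G{\left(t \right)} = t 1 = t$)
$G{\left(22 \right)} + 4267 = 22 + 4267 = 4289$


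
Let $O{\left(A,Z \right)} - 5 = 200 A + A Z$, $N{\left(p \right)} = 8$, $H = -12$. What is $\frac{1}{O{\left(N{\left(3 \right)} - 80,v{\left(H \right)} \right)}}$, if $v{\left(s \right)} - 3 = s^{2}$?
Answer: $- \frac{1}{24979} \approx -4.0034 \cdot 10^{-5}$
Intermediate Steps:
$v{\left(s \right)} = 3 + s^{2}$
$O{\left(A,Z \right)} = 5 + 200 A + A Z$ ($O{\left(A,Z \right)} = 5 + \left(200 A + A Z\right) = 5 + 200 A + A Z$)
$\frac{1}{O{\left(N{\left(3 \right)} - 80,v{\left(H \right)} \right)}} = \frac{1}{5 + 200 \left(8 - 80\right) + \left(8 - 80\right) \left(3 + \left(-12\right)^{2}\right)} = \frac{1}{5 + 200 \left(-72\right) - 72 \left(3 + 144\right)} = \frac{1}{5 - 14400 - 10584} = \frac{1}{-24979} = - \frac{1}{24979}$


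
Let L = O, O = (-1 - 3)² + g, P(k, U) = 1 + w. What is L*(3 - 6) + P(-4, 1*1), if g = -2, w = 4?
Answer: -37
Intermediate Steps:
P(k, U) = 5 (P(k, U) = 1 + 4 = 5)
O = 14 (O = (-1 - 3)² - 2 = (-4)² - 2 = 16 - 2 = 14)
L = 14
L*(3 - 6) + P(-4, 1*1) = 14*(3 - 6) + 5 = 14*(-3) + 5 = -42 + 5 = -37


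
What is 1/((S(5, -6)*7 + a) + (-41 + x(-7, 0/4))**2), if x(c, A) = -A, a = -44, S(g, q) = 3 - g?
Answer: 1/1623 ≈ 0.00061614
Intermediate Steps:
1/((S(5, -6)*7 + a) + (-41 + x(-7, 0/4))**2) = 1/(((3 - 1*5)*7 - 44) + (-41 - 0/4)**2) = 1/(((3 - 5)*7 - 44) + (-41 - 0/4)**2) = 1/((-2*7 - 44) + (-41 - 1*0)**2) = 1/((-14 - 44) + (-41 + 0)**2) = 1/(-58 + (-41)**2) = 1/(-58 + 1681) = 1/1623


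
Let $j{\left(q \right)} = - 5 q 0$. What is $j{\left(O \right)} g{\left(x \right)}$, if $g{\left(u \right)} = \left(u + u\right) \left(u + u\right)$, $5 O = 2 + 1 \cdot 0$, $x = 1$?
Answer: $0$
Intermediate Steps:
$O = \frac{2}{5}$ ($O = \frac{2 + 1 \cdot 0}{5} = \frac{2 + 0}{5} = \frac{1}{5} \cdot 2 = \frac{2}{5} \approx 0.4$)
$g{\left(u \right)} = 4 u^{2}$ ($g{\left(u \right)} = 2 u 2 u = 4 u^{2}$)
$j{\left(q \right)} = 0$
$j{\left(O \right)} g{\left(x \right)} = 0 \cdot 4 \cdot 1^{2} = 0 \cdot 4 \cdot 1 = 0 \cdot 4 = 0$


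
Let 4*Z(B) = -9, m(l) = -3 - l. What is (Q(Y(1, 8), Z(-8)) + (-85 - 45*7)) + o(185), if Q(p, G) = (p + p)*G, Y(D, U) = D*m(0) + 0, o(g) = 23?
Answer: -727/2 ≈ -363.50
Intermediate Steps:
Z(B) = -9/4 (Z(B) = (¼)*(-9) = -9/4)
Y(D, U) = -3*D (Y(D, U) = D*(-3 - 1*0) + 0 = D*(-3 + 0) + 0 = D*(-3) + 0 = -3*D + 0 = -3*D)
Q(p, G) = 2*G*p (Q(p, G) = (2*p)*G = 2*G*p)
(Q(Y(1, 8), Z(-8)) + (-85 - 45*7)) + o(185) = (2*(-9/4)*(-3*1) + (-85 - 45*7)) + 23 = (2*(-9/4)*(-3) + (-85 - 315)) + 23 = (27/2 - 400) + 23 = -773/2 + 23 = -727/2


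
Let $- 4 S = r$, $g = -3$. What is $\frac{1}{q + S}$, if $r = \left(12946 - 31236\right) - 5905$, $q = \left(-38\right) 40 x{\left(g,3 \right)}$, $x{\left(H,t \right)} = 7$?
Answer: $- \frac{4}{18365} \approx -0.00021781$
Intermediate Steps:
$q = -10640$ ($q = \left(-38\right) 40 \cdot 7 = \left(-1520\right) 7 = -10640$)
$r = -24195$ ($r = -18290 - 5905 = -24195$)
$S = \frac{24195}{4}$ ($S = \left(- \frac{1}{4}\right) \left(-24195\right) = \frac{24195}{4} \approx 6048.8$)
$\frac{1}{q + S} = \frac{1}{-10640 + \frac{24195}{4}} = \frac{1}{- \frac{18365}{4}} = - \frac{4}{18365}$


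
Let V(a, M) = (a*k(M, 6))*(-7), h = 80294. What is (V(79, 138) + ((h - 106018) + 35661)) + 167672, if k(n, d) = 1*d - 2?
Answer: 175397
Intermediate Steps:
k(n, d) = -2 + d (k(n, d) = d - 2 = -2 + d)
V(a, M) = -28*a (V(a, M) = (a*(-2 + 6))*(-7) = (a*4)*(-7) = (4*a)*(-7) = -28*a)
(V(79, 138) + ((h - 106018) + 35661)) + 167672 = (-28*79 + ((80294 - 106018) + 35661)) + 167672 = (-2212 + (-25724 + 35661)) + 167672 = (-2212 + 9937) + 167672 = 7725 + 167672 = 175397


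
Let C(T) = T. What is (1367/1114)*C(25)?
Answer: 34175/1114 ≈ 30.678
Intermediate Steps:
(1367/1114)*C(25) = (1367/1114)*25 = 34175/1114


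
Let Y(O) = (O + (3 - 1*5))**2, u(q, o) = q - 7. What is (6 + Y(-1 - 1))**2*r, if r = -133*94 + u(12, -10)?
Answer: -6048548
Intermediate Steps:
u(q, o) = -7 + q
Y(O) = (-2 + O)**2 (Y(O) = (O + (3 - 5))**2 = (O - 2)**2 = (-2 + O)**2)
r = -12497 (r = -133*94 + (-7 + 12) = -12502 + 5 = -12497)
(6 + Y(-1 - 1))**2*r = (6 + (-2 + (-1 - 1))**2)**2*(-12497) = (6 + (-2 - 2)**2)**2*(-12497) = (6 + (-4)**2)**2*(-12497) = (6 + 16)**2*(-12497) = 22**2*(-12497) = 484*(-12497) = -6048548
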